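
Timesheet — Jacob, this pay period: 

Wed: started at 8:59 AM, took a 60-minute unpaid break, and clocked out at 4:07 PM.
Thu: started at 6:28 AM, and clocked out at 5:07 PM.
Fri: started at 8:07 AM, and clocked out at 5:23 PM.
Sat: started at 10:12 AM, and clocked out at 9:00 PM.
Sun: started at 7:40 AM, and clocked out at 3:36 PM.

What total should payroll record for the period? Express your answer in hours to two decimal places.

Wed: 8:59 AM–4:07 PM = 7 h 8 min; less 60 min break → 6 h 8 min
Thu: 6:28 AM–5:07 PM = 10 h 39 min
Fri: 8:07 AM–5:23 PM = 9 h 16 min
Sat: 10:12 AM–9:00 PM = 10 h 48 min
Sun: 7:40 AM–3:36 PM = 7 h 56 min
Total: 6 h 8 min + 10 h 39 min + 9 h 16 min + 10 h 48 min + 7 h 56 min = 44 h 47 min.

44.78 hours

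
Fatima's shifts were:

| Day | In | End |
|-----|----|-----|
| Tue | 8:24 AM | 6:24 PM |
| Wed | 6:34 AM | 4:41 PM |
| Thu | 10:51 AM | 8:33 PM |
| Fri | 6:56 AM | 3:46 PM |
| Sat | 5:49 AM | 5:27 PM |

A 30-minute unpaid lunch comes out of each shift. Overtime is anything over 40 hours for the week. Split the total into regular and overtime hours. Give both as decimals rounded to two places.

Tue: 8:24 AM–6:24 PM = 10 h 0 min; less 30 min break → 9 h 30 min
Wed: 6:34 AM–4:41 PM = 10 h 7 min; less 30 min break → 9 h 37 min
Thu: 10:51 AM–8:33 PM = 9 h 42 min; less 30 min break → 9 h 12 min
Fri: 6:56 AM–3:46 PM = 8 h 50 min; less 30 min break → 8 h 20 min
Sat: 5:49 AM–5:27 PM = 11 h 38 min; less 30 min break → 11 h 8 min
Total worked: 47 h 47 min = 47.78 h.
Threshold 40 h → overtime 7 h 47 min, regular 40 h 0 min.

Regular 40.00 hours, overtime 7.78 hours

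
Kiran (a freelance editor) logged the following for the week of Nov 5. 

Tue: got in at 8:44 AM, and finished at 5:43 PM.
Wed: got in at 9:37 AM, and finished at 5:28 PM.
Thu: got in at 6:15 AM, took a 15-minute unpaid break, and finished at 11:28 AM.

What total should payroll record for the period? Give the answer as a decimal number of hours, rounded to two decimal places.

Tue: 8:44 AM–5:43 PM = 8 h 59 min
Wed: 9:37 AM–5:28 PM = 7 h 51 min
Thu: 6:15 AM–11:28 AM = 5 h 13 min; less 15 min break → 4 h 58 min
Total: 8 h 59 min + 7 h 51 min + 4 h 58 min = 21 h 48 min.

21.80 hours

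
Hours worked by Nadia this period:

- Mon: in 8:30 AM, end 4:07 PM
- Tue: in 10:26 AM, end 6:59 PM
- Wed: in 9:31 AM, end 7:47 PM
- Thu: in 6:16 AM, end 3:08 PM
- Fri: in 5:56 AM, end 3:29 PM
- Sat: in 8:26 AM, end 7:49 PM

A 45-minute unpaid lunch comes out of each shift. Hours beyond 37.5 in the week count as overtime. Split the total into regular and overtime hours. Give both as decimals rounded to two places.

Regular 37.50 hours, overtime 14.23 hours

Mon: 8:30 AM–4:07 PM = 7 h 37 min; less 45 min break → 6 h 52 min
Tue: 10:26 AM–6:59 PM = 8 h 33 min; less 45 min break → 7 h 48 min
Wed: 9:31 AM–7:47 PM = 10 h 16 min; less 45 min break → 9 h 31 min
Thu: 6:16 AM–3:08 PM = 8 h 52 min; less 45 min break → 8 h 7 min
Fri: 5:56 AM–3:29 PM = 9 h 33 min; less 45 min break → 8 h 48 min
Sat: 8:26 AM–7:49 PM = 11 h 23 min; less 45 min break → 10 h 38 min
Total worked: 51 h 44 min = 51.73 h.
Threshold 37.5 h → overtime 14 h 14 min, regular 37 h 30 min.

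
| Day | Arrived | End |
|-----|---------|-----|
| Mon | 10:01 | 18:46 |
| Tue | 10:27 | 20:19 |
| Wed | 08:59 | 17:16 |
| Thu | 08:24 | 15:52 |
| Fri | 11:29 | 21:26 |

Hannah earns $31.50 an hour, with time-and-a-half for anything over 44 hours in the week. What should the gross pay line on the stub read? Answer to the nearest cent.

Mon: 10:01–18:46 = 8 h 45 min
Tue: 10:27–20:19 = 9 h 52 min
Wed: 08:59–17:16 = 8 h 17 min
Thu: 08:24–15:52 = 7 h 28 min
Fri: 11:29–21:26 = 9 h 57 min
Total worked: 44 h 19 min = 2659 min.
Regular 44 h 0 min = 2640 min at $31.50/h; overtime 0 h 19 min = 19 min at $47.25/h.
Pay = (2640 × $31.50 + 19 × $47.25) ÷ 60 = $1400.96.

$1400.96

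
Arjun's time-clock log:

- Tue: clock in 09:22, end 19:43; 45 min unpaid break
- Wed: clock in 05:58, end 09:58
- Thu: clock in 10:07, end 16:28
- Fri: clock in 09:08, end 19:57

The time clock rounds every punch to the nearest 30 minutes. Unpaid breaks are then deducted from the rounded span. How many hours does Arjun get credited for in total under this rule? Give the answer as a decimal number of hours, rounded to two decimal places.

30.75 hours

Tue: in 09:22→09:30, out 19:43→19:30; 10 h 0 min − 45 min = 9 h 15 min
Wed: in 05:58→06:00, out 09:58→10:00; 4 h 0 min
Thu: in 10:07→10:00, out 16:28→16:30; 6 h 30 min
Fri: in 09:08→09:00, out 19:57→20:00; 11 h 0 min
Total credited: 30 h 45 min.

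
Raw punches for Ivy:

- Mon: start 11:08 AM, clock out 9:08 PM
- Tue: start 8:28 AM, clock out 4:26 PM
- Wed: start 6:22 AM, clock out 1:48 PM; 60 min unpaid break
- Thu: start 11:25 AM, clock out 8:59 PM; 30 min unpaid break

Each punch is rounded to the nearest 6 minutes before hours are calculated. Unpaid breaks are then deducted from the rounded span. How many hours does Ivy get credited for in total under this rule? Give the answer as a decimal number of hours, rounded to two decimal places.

33.40 hours

Mon: in 11:08 AM→11:06 AM, out 9:08 PM→9:06 PM; 10 h 0 min
Tue: in 8:28 AM→8:30 AM, out 4:26 PM→4:24 PM; 7 h 54 min
Wed: in 6:22 AM→6:24 AM, out 1:48 PM→1:48 PM; 7 h 24 min − 60 min = 6 h 24 min
Thu: in 11:25 AM→11:24 AM, out 8:59 PM→9:00 PM; 9 h 36 min − 30 min = 9 h 6 min
Total credited: 33 h 24 min.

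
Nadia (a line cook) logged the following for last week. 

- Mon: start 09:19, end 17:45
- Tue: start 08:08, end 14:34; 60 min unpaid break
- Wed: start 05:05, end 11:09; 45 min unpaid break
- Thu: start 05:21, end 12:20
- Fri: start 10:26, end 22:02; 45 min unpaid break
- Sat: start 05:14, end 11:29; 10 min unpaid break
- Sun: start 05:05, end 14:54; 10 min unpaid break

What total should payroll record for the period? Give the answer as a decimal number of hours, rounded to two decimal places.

52.75 hours

Mon: 09:19–17:45 = 8 h 26 min
Tue: 08:08–14:34 = 6 h 26 min; less 60 min break → 5 h 26 min
Wed: 05:05–11:09 = 6 h 4 min; less 45 min break → 5 h 19 min
Thu: 05:21–12:20 = 6 h 59 min
Fri: 10:26–22:02 = 11 h 36 min; less 45 min break → 10 h 51 min
Sat: 05:14–11:29 = 6 h 15 min; less 10 min break → 6 h 5 min
Sun: 05:05–14:54 = 9 h 49 min; less 10 min break → 9 h 39 min
Total: 8 h 26 min + 5 h 26 min + 5 h 19 min + 6 h 59 min + 10 h 51 min + 6 h 5 min + 9 h 39 min = 52 h 45 min.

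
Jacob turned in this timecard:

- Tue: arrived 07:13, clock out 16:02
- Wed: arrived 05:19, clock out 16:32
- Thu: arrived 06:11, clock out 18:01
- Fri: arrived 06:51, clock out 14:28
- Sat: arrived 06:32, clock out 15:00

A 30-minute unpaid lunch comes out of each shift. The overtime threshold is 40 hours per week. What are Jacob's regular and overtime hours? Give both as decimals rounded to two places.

Tue: 07:13–16:02 = 8 h 49 min; less 30 min break → 8 h 19 min
Wed: 05:19–16:32 = 11 h 13 min; less 30 min break → 10 h 43 min
Thu: 06:11–18:01 = 11 h 50 min; less 30 min break → 11 h 20 min
Fri: 06:51–14:28 = 7 h 37 min; less 30 min break → 7 h 7 min
Sat: 06:32–15:00 = 8 h 28 min; less 30 min break → 7 h 58 min
Total worked: 45 h 27 min = 45.45 h.
Threshold 40 h → overtime 5 h 27 min, regular 40 h 0 min.

Regular 40.00 hours, overtime 5.45 hours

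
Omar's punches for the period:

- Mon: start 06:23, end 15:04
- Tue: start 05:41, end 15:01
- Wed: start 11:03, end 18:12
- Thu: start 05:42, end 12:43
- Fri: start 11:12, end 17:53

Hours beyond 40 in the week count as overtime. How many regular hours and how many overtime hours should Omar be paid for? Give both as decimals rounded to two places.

Mon: 06:23–15:04 = 8 h 41 min
Tue: 05:41–15:01 = 9 h 20 min
Wed: 11:03–18:12 = 7 h 9 min
Thu: 05:42–12:43 = 7 h 1 min
Fri: 11:12–17:53 = 6 h 41 min
Total worked: 38 h 52 min = 38.87 h.
Threshold 40 h → overtime 0 h 0 min, regular 38 h 52 min.

Regular 38.87 hours, overtime 0.00 hours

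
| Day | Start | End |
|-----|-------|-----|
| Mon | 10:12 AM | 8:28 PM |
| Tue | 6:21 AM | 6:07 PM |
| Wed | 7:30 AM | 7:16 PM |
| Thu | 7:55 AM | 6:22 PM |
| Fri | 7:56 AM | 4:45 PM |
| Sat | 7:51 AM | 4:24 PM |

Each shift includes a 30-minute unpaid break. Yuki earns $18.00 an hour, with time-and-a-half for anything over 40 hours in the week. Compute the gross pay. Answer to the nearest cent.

Mon: 10:12 AM–8:28 PM = 10 h 16 min; less 30 min break → 9 h 46 min
Tue: 6:21 AM–6:07 PM = 11 h 46 min; less 30 min break → 11 h 16 min
Wed: 7:30 AM–7:16 PM = 11 h 46 min; less 30 min break → 11 h 16 min
Thu: 7:55 AM–6:22 PM = 10 h 27 min; less 30 min break → 9 h 57 min
Fri: 7:56 AM–4:45 PM = 8 h 49 min; less 30 min break → 8 h 19 min
Sat: 7:51 AM–4:24 PM = 8 h 33 min; less 30 min break → 8 h 3 min
Total worked: 58 h 37 min = 3517 min.
Regular 40 h 0 min = 2400 min at $18.00/h; overtime 18 h 37 min = 1117 min at $27.00/h.
Pay = (2400 × $18.00 + 1117 × $27.00) ÷ 60 = $1222.65.

$1222.65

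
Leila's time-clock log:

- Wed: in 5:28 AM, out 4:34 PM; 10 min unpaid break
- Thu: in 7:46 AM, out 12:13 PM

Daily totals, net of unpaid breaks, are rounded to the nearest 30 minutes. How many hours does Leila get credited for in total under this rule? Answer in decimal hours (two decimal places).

15.50 hours

Wed: 5:28 AM–4:34 PM = 11 h 6 min − 10 min = 10 h 56 min → rounds to 11 h 0 min
Thu: 7:46 AM–12:13 PM = 4 h 27 min → rounds to 4 h 30 min
Total credited: 15 h 30 min.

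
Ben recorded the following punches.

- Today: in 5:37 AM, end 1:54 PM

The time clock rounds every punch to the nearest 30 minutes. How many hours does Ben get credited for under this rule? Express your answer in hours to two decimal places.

8.50 hours

Today: in 5:37 AM→5:30 AM, out 1:54 PM→2:00 PM; 8 h 30 min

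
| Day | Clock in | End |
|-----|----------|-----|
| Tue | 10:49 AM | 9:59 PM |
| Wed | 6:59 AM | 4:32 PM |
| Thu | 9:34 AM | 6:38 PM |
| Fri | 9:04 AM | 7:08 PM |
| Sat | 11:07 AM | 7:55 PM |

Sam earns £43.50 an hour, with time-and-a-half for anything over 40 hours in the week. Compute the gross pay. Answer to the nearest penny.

Tue: 10:49 AM–9:59 PM = 11 h 10 min
Wed: 6:59 AM–4:32 PM = 9 h 33 min
Thu: 9:34 AM–6:38 PM = 9 h 4 min
Fri: 9:04 AM–7:08 PM = 10 h 4 min
Sat: 11:07 AM–7:55 PM = 8 h 48 min
Total worked: 48 h 39 min = 2919 min.
Regular 40 h 0 min = 2400 min at £43.50/h; overtime 8 h 39 min = 519 min at £65.25/h.
Pay = (2400 × £43.50 + 519 × £65.25) ÷ 60 = £2304.41.

£2304.41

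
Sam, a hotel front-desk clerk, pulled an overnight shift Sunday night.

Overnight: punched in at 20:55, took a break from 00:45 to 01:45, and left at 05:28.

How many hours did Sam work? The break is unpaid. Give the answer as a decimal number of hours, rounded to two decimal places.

7.55 hours

Overnight: 20:55 → midnight = 3 h 5 min; midnight → 05:28 = 5 h 28 min; span 8 h 33 min; less 60 min break → 7 h 33 min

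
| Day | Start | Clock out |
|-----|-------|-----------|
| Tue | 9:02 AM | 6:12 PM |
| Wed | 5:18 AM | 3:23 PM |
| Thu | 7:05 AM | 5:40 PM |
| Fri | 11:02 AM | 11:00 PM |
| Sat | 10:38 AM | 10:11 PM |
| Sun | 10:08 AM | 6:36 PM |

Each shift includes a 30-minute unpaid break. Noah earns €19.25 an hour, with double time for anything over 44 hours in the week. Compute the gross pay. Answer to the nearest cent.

Tue: 9:02 AM–6:12 PM = 9 h 10 min; less 30 min break → 8 h 40 min
Wed: 5:18 AM–3:23 PM = 10 h 5 min; less 30 min break → 9 h 35 min
Thu: 7:05 AM–5:40 PM = 10 h 35 min; less 30 min break → 10 h 5 min
Fri: 11:02 AM–11:00 PM = 11 h 58 min; less 30 min break → 11 h 28 min
Sat: 10:38 AM–10:11 PM = 11 h 33 min; less 30 min break → 11 h 3 min
Sun: 10:08 AM–6:36 PM = 8 h 28 min; less 30 min break → 7 h 58 min
Total worked: 58 h 49 min = 3529 min.
Regular 44 h 0 min = 2640 min at €19.25/h; overtime 14 h 49 min = 889 min at €38.50/h.
Pay = (2640 × €19.25 + 889 × €38.50) ÷ 60 = €1417.44.

€1417.44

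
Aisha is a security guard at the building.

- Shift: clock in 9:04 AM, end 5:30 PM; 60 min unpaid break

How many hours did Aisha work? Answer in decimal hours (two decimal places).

Shift: 9:04 AM–5:30 PM = 8 h 26 min; less 60 min break → 7 h 26 min

7.43 hours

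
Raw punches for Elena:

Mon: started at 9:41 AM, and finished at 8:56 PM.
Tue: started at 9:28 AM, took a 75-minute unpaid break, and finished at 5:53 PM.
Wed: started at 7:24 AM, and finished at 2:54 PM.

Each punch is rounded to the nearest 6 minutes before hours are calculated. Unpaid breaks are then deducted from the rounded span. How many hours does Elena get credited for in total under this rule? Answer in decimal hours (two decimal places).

25.85 hours

Mon: in 9:41 AM→9:42 AM, out 8:56 PM→8:54 PM; 11 h 12 min
Tue: in 9:28 AM→9:30 AM, out 5:53 PM→5:54 PM; 8 h 24 min − 75 min = 7 h 9 min
Wed: in 7:24 AM→7:24 AM, out 2:54 PM→2:54 PM; 7 h 30 min
Total credited: 25 h 51 min.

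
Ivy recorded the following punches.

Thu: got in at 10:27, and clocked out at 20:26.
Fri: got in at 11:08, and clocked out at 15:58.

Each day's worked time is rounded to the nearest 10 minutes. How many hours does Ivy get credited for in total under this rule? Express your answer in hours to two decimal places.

14.83 hours

Thu: 10:27–20:26 = 9 h 59 min → rounds to 10 h 0 min
Fri: 11:08–15:58 = 4 h 50 min → rounds to 4 h 50 min
Total credited: 14 h 50 min.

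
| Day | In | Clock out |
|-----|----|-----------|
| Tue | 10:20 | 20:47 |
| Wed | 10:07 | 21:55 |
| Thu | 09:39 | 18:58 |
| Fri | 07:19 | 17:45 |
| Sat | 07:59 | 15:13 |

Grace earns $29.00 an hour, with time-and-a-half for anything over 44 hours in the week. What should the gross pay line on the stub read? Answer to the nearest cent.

Tue: 10:20–20:47 = 10 h 27 min
Wed: 10:07–21:55 = 11 h 48 min
Thu: 09:39–18:58 = 9 h 19 min
Fri: 07:19–17:45 = 10 h 26 min
Sat: 07:59–15:13 = 7 h 14 min
Total worked: 49 h 14 min = 2954 min.
Regular 44 h 0 min = 2640 min at $29.00/h; overtime 5 h 14 min = 314 min at $43.50/h.
Pay = (2640 × $29.00 + 314 × $43.50) ÷ 60 = $1503.65.

$1503.65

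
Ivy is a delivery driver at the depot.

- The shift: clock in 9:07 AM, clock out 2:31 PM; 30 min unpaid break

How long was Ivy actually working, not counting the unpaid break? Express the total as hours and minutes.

The shift: 9:07 AM–2:31 PM = 5 h 24 min; less 30 min break → 4 h 54 min

4 h 54 min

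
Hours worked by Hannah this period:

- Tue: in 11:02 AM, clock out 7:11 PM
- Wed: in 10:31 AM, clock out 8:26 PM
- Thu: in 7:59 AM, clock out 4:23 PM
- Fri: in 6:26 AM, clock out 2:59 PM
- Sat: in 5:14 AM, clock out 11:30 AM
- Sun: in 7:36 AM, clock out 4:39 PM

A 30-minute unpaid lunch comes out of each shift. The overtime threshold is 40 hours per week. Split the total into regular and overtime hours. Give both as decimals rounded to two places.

Regular 40.00 hours, overtime 7.33 hours

Tue: 11:02 AM–7:11 PM = 8 h 9 min; less 30 min break → 7 h 39 min
Wed: 10:31 AM–8:26 PM = 9 h 55 min; less 30 min break → 9 h 25 min
Thu: 7:59 AM–4:23 PM = 8 h 24 min; less 30 min break → 7 h 54 min
Fri: 6:26 AM–2:59 PM = 8 h 33 min; less 30 min break → 8 h 3 min
Sat: 5:14 AM–11:30 AM = 6 h 16 min; less 30 min break → 5 h 46 min
Sun: 7:36 AM–4:39 PM = 9 h 3 min; less 30 min break → 8 h 33 min
Total worked: 47 h 20 min = 47.33 h.
Threshold 40 h → overtime 7 h 20 min, regular 40 h 0 min.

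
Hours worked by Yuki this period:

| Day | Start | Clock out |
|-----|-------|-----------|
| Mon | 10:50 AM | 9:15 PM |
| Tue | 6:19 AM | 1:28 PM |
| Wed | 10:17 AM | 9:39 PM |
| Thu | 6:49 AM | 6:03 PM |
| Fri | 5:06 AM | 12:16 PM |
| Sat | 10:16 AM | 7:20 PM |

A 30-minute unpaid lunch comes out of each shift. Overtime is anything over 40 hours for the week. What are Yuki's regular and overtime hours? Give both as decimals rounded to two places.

Regular 40.00 hours, overtime 13.40 hours

Mon: 10:50 AM–9:15 PM = 10 h 25 min; less 30 min break → 9 h 55 min
Tue: 6:19 AM–1:28 PM = 7 h 9 min; less 30 min break → 6 h 39 min
Wed: 10:17 AM–9:39 PM = 11 h 22 min; less 30 min break → 10 h 52 min
Thu: 6:49 AM–6:03 PM = 11 h 14 min; less 30 min break → 10 h 44 min
Fri: 5:06 AM–12:16 PM = 7 h 10 min; less 30 min break → 6 h 40 min
Sat: 10:16 AM–7:20 PM = 9 h 4 min; less 30 min break → 8 h 34 min
Total worked: 53 h 24 min = 53.40 h.
Threshold 40 h → overtime 13 h 24 min, regular 40 h 0 min.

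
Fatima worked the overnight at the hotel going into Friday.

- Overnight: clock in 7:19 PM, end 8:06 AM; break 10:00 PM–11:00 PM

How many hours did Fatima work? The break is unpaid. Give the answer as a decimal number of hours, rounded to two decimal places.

Overnight: 7:19 PM → midnight = 4 h 41 min; midnight → 8:06 AM = 8 h 6 min; span 12 h 47 min; less 60 min break → 11 h 47 min

11.78 hours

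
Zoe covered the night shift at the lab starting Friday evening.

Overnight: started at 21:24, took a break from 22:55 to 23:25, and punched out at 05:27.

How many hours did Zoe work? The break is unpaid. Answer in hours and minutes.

Overnight: 21:24 → midnight = 2 h 36 min; midnight → 05:27 = 5 h 27 min; span 8 h 3 min; less 30 min break → 7 h 33 min

7 h 33 min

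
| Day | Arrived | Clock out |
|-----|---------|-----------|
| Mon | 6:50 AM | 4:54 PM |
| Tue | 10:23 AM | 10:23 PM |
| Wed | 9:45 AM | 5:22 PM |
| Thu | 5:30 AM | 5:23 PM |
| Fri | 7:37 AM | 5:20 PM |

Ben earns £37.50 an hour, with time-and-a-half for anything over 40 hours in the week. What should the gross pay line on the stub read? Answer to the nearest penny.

£2134.69

Mon: 6:50 AM–4:54 PM = 10 h 4 min
Tue: 10:23 AM–10:23 PM = 12 h 0 min
Wed: 9:45 AM–5:22 PM = 7 h 37 min
Thu: 5:30 AM–5:23 PM = 11 h 53 min
Fri: 7:37 AM–5:20 PM = 9 h 43 min
Total worked: 51 h 17 min = 3077 min.
Regular 40 h 0 min = 2400 min at £37.50/h; overtime 11 h 17 min = 677 min at £56.25/h.
Pay = (2400 × £37.50 + 677 × £56.25) ÷ 60 = £2134.69.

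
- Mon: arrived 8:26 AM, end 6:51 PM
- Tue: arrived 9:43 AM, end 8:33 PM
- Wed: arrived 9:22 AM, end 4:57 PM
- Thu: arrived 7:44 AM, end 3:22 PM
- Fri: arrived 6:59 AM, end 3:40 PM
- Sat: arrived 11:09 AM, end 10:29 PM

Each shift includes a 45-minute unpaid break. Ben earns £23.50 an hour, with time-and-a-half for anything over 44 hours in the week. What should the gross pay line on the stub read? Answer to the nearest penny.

Mon: 8:26 AM–6:51 PM = 10 h 25 min; less 45 min break → 9 h 40 min
Tue: 9:43 AM–8:33 PM = 10 h 50 min; less 45 min break → 10 h 5 min
Wed: 9:22 AM–4:57 PM = 7 h 35 min; less 45 min break → 6 h 50 min
Thu: 7:44 AM–3:22 PM = 7 h 38 min; less 45 min break → 6 h 53 min
Fri: 6:59 AM–3:40 PM = 8 h 41 min; less 45 min break → 7 h 56 min
Sat: 11:09 AM–10:29 PM = 11 h 20 min; less 45 min break → 10 h 35 min
Total worked: 51 h 59 min = 3119 min.
Regular 44 h 0 min = 2640 min at £23.50/h; overtime 7 h 59 min = 479 min at £35.25/h.
Pay = (2640 × £23.50 + 479 × £35.25) ÷ 60 = £1315.41.

£1315.41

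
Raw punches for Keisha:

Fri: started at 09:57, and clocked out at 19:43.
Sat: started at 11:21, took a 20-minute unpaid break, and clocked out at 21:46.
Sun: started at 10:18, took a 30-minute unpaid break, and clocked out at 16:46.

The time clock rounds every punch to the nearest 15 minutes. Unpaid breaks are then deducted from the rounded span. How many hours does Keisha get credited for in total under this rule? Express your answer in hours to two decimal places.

Fri: in 09:57→10:00, out 19:43→19:45; 9 h 45 min
Sat: in 11:21→11:15, out 21:46→21:45; 10 h 30 min − 20 min = 10 h 10 min
Sun: in 10:18→10:15, out 16:46→16:45; 6 h 30 min − 30 min = 6 h 0 min
Total credited: 25 h 55 min.

25.92 hours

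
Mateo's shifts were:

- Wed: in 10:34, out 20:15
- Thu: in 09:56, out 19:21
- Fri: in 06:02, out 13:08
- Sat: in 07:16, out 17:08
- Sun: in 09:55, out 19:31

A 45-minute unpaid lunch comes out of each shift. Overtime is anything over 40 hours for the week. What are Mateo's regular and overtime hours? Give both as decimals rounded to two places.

Regular 40.00 hours, overtime 1.92 hours

Wed: 10:34–20:15 = 9 h 41 min; less 45 min break → 8 h 56 min
Thu: 09:56–19:21 = 9 h 25 min; less 45 min break → 8 h 40 min
Fri: 06:02–13:08 = 7 h 6 min; less 45 min break → 6 h 21 min
Sat: 07:16–17:08 = 9 h 52 min; less 45 min break → 9 h 7 min
Sun: 09:55–19:31 = 9 h 36 min; less 45 min break → 8 h 51 min
Total worked: 41 h 55 min = 41.92 h.
Threshold 40 h → overtime 1 h 55 min, regular 40 h 0 min.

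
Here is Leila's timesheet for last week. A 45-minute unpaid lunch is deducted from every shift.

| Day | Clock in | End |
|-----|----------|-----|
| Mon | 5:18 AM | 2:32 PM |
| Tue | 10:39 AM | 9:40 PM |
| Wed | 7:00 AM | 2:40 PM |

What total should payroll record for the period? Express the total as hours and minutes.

Mon: 5:18 AM–2:32 PM = 9 h 14 min; less 45 min break → 8 h 29 min
Tue: 10:39 AM–9:40 PM = 11 h 1 min; less 45 min break → 10 h 16 min
Wed: 7:00 AM–2:40 PM = 7 h 40 min; less 45 min break → 6 h 55 min
Total: 8 h 29 min + 10 h 16 min + 6 h 55 min = 25 h 40 min.

25 h 40 min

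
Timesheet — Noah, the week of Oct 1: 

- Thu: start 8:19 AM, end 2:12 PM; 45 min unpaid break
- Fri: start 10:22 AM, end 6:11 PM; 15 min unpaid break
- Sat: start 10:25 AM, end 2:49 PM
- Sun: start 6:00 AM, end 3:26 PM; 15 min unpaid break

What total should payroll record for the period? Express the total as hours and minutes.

26 h 17 min

Thu: 8:19 AM–2:12 PM = 5 h 53 min; less 45 min break → 5 h 8 min
Fri: 10:22 AM–6:11 PM = 7 h 49 min; less 15 min break → 7 h 34 min
Sat: 10:25 AM–2:49 PM = 4 h 24 min
Sun: 6:00 AM–3:26 PM = 9 h 26 min; less 15 min break → 9 h 11 min
Total: 5 h 8 min + 7 h 34 min + 4 h 24 min + 9 h 11 min = 26 h 17 min.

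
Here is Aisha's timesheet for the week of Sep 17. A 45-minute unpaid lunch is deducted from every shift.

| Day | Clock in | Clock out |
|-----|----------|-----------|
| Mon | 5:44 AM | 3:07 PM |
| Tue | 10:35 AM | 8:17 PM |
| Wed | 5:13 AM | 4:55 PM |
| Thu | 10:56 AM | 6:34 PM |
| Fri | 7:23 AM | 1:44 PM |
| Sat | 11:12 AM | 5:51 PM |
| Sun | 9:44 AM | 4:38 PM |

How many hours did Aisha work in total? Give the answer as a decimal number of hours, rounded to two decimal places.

53.07 hours

Mon: 5:44 AM–3:07 PM = 9 h 23 min; less 45 min break → 8 h 38 min
Tue: 10:35 AM–8:17 PM = 9 h 42 min; less 45 min break → 8 h 57 min
Wed: 5:13 AM–4:55 PM = 11 h 42 min; less 45 min break → 10 h 57 min
Thu: 10:56 AM–6:34 PM = 7 h 38 min; less 45 min break → 6 h 53 min
Fri: 7:23 AM–1:44 PM = 6 h 21 min; less 45 min break → 5 h 36 min
Sat: 11:12 AM–5:51 PM = 6 h 39 min; less 45 min break → 5 h 54 min
Sun: 9:44 AM–4:38 PM = 6 h 54 min; less 45 min break → 6 h 9 min
Total: 8 h 38 min + 8 h 57 min + 10 h 57 min + 6 h 53 min + 5 h 36 min + 5 h 54 min + 6 h 9 min = 53 h 4 min.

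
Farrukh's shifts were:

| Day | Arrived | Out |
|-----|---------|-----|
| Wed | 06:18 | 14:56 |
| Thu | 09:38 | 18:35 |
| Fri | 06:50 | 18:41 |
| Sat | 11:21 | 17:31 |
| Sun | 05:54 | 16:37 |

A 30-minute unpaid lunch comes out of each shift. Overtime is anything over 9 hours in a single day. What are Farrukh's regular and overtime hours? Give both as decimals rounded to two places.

Wed: 06:18–14:56 = 8 h 38 min; less 30 min break → 8 h 8 min
Thu: 09:38–18:35 = 8 h 57 min; less 30 min break → 8 h 27 min
Fri: 06:50–18:41 = 11 h 51 min; less 30 min break → 11 h 21 min
Sat: 11:21–17:31 = 6 h 10 min; less 30 min break → 5 h 40 min
Sun: 05:54–16:37 = 10 h 43 min; less 30 min break → 10 h 13 min
Wed reg 8 h 8 min / OT 0 h 0 min; Thu reg 8 h 27 min / OT 0 h 0 min; Fri reg 9 h 0 min / OT 2 h 21 min; Sat reg 5 h 40 min / OT 0 h 0 min; Sun reg 9 h 0 min / OT 1 h 13 min.
Totals: regular 40 h 15 min, overtime 3 h 34 min.

Regular 40.25 hours, overtime 3.57 hours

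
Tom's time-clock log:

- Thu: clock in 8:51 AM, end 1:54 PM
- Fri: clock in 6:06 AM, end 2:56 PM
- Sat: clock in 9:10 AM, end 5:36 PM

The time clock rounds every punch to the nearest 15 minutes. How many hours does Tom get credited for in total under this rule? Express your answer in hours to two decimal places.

Thu: in 8:51 AM→8:45 AM, out 1:54 PM→2:00 PM; 5 h 15 min
Fri: in 6:06 AM→6:00 AM, out 2:56 PM→3:00 PM; 9 h 0 min
Sat: in 9:10 AM→9:15 AM, out 5:36 PM→5:30 PM; 8 h 15 min
Total credited: 22 h 30 min.

22.50 hours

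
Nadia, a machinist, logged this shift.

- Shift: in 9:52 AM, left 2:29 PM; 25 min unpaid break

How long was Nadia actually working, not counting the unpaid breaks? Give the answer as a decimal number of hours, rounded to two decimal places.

Shift: 9:52 AM–2:29 PM = 4 h 37 min; less 25 min break → 4 h 12 min

4.20 hours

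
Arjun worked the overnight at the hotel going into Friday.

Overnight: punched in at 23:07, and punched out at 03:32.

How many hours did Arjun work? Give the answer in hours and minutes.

Overnight: 23:07 → midnight = 0 h 53 min; midnight → 03:32 = 3 h 32 min; span 4 h 25 min

4 h 25 min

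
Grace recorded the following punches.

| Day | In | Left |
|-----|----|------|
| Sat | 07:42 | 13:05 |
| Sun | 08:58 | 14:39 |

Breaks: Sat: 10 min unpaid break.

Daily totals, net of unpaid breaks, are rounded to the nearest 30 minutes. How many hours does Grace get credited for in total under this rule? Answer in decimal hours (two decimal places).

Sat: 07:42–13:05 = 5 h 23 min − 10 min = 5 h 13 min → rounds to 5 h 0 min
Sun: 08:58–14:39 = 5 h 41 min → rounds to 5 h 30 min
Total credited: 10 h 30 min.

10.50 hours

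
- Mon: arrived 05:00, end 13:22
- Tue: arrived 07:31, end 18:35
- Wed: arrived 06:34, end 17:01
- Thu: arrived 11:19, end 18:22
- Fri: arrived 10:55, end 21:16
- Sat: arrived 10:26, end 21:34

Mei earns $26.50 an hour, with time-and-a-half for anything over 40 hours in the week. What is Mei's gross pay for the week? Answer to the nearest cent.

$1792.06

Mon: 05:00–13:22 = 8 h 22 min
Tue: 07:31–18:35 = 11 h 4 min
Wed: 06:34–17:01 = 10 h 27 min
Thu: 11:19–18:22 = 7 h 3 min
Fri: 10:55–21:16 = 10 h 21 min
Sat: 10:26–21:34 = 11 h 8 min
Total worked: 58 h 25 min = 3505 min.
Regular 40 h 0 min = 2400 min at $26.50/h; overtime 18 h 25 min = 1105 min at $39.75/h.
Pay = (2400 × $26.50 + 1105 × $39.75) ÷ 60 = $1792.06.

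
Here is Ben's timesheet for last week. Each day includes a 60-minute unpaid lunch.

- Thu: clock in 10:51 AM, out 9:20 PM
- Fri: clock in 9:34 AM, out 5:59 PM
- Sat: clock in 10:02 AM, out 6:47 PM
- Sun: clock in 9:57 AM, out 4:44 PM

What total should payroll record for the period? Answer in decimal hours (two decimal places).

Thu: 10:51 AM–9:20 PM = 10 h 29 min; less 60 min break → 9 h 29 min
Fri: 9:34 AM–5:59 PM = 8 h 25 min; less 60 min break → 7 h 25 min
Sat: 10:02 AM–6:47 PM = 8 h 45 min; less 60 min break → 7 h 45 min
Sun: 9:57 AM–4:44 PM = 6 h 47 min; less 60 min break → 5 h 47 min
Total: 9 h 29 min + 7 h 25 min + 7 h 45 min + 5 h 47 min = 30 h 26 min.

30.43 hours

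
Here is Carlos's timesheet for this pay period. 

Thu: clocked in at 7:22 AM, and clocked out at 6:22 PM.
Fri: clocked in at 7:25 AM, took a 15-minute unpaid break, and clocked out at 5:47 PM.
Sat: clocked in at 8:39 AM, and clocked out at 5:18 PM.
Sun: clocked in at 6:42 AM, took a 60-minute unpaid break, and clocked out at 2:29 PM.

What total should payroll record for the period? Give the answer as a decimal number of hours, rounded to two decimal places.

Thu: 7:22 AM–6:22 PM = 11 h 0 min
Fri: 7:25 AM–5:47 PM = 10 h 22 min; less 15 min break → 10 h 7 min
Sat: 8:39 AM–5:18 PM = 8 h 39 min
Sun: 6:42 AM–2:29 PM = 7 h 47 min; less 60 min break → 6 h 47 min
Total: 11 h 0 min + 10 h 7 min + 8 h 39 min + 6 h 47 min = 36 h 33 min.

36.55 hours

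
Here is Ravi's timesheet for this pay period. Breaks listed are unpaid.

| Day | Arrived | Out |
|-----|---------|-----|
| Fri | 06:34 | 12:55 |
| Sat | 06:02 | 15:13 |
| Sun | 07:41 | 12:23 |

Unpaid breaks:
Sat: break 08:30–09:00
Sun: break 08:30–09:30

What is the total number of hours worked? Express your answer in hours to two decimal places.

18.73 hours

Fri: 06:34–12:55 = 6 h 21 min
Sat: 06:02–15:13 = 9 h 11 min; less 30 min break → 8 h 41 min
Sun: 07:41–12:23 = 4 h 42 min; less 60 min break → 3 h 42 min
Total: 6 h 21 min + 8 h 41 min + 3 h 42 min = 18 h 44 min.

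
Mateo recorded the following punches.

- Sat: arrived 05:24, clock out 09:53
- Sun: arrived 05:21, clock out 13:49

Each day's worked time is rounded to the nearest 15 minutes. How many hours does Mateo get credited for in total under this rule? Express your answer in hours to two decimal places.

13.00 hours

Sat: 05:24–09:53 = 4 h 29 min → rounds to 4 h 30 min
Sun: 05:21–13:49 = 8 h 28 min → rounds to 8 h 30 min
Total credited: 13 h 0 min.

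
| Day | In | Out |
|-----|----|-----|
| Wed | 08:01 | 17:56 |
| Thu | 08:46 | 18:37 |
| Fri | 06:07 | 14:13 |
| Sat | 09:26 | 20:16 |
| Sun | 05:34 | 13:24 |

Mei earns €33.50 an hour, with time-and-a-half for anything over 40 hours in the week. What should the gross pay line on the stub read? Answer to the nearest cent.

Wed: 08:01–17:56 = 9 h 55 min
Thu: 08:46–18:37 = 9 h 51 min
Fri: 06:07–14:13 = 8 h 6 min
Sat: 09:26–20:16 = 10 h 50 min
Sun: 05:34–13:24 = 7 h 50 min
Total worked: 46 h 32 min = 2792 min.
Regular 40 h 0 min = 2400 min at €33.50/h; overtime 6 h 32 min = 392 min at €50.25/h.
Pay = (2400 × €33.50 + 392 × €50.25) ÷ 60 = €1668.30.

€1668.30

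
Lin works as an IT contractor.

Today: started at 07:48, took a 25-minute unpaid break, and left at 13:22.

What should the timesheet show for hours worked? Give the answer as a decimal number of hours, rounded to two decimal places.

5.15 hours

Today: 07:48–13:22 = 5 h 34 min; less 25 min break → 5 h 9 min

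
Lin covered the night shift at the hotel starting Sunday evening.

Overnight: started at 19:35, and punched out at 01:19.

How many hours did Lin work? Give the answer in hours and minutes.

Overnight: 19:35 → midnight = 4 h 25 min; midnight → 01:19 = 1 h 19 min; span 5 h 44 min

5 h 44 min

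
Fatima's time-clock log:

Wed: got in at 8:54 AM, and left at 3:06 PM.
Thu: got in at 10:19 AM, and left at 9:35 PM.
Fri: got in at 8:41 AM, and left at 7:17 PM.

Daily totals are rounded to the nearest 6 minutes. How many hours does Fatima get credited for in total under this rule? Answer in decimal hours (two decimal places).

Wed: 8:54 AM–3:06 PM = 6 h 12 min → rounds to 6 h 12 min
Thu: 10:19 AM–9:35 PM = 11 h 16 min → rounds to 11 h 18 min
Fri: 8:41 AM–7:17 PM = 10 h 36 min → rounds to 10 h 36 min
Total credited: 28 h 6 min.

28.10 hours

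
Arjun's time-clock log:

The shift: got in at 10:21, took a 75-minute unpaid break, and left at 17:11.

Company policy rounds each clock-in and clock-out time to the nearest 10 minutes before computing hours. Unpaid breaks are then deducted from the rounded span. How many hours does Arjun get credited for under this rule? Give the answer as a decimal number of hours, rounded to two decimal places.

The shift: in 10:21→10:20, out 17:11→17:10; 6 h 50 min − 75 min = 5 h 35 min

5.58 hours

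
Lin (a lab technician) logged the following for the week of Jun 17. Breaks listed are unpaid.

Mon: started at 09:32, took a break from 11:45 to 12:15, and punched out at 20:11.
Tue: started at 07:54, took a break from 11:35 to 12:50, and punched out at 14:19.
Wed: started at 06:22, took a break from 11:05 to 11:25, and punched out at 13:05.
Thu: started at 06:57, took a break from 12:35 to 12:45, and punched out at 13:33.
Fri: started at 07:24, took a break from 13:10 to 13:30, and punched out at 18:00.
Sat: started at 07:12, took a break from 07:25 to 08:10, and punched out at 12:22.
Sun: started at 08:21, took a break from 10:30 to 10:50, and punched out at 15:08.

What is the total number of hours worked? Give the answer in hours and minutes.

49 h 16 min

Mon: 09:32–20:11 = 10 h 39 min; less 30 min break → 10 h 9 min
Tue: 07:54–14:19 = 6 h 25 min; less 75 min break → 5 h 10 min
Wed: 06:22–13:05 = 6 h 43 min; less 20 min break → 6 h 23 min
Thu: 06:57–13:33 = 6 h 36 min; less 10 min break → 6 h 26 min
Fri: 07:24–18:00 = 10 h 36 min; less 20 min break → 10 h 16 min
Sat: 07:12–12:22 = 5 h 10 min; less 45 min break → 4 h 25 min
Sun: 08:21–15:08 = 6 h 47 min; less 20 min break → 6 h 27 min
Total: 10 h 9 min + 5 h 10 min + 6 h 23 min + 6 h 26 min + 10 h 16 min + 4 h 25 min + 6 h 27 min = 49 h 16 min.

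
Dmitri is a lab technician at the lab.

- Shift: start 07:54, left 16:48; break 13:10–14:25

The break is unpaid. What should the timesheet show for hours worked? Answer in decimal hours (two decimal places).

7.65 hours

Shift: 07:54–16:48 = 8 h 54 min; less 75 min break → 7 h 39 min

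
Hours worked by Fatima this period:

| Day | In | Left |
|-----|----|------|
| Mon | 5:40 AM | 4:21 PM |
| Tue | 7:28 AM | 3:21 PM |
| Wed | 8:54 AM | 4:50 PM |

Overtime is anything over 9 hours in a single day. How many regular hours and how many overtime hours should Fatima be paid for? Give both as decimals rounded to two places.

Mon: 5:40 AM–4:21 PM = 10 h 41 min
Tue: 7:28 AM–3:21 PM = 7 h 53 min
Wed: 8:54 AM–4:50 PM = 7 h 56 min
Mon reg 9 h 0 min / OT 1 h 41 min; Tue reg 7 h 53 min / OT 0 h 0 min; Wed reg 7 h 56 min / OT 0 h 0 min.
Totals: regular 24 h 49 min, overtime 1 h 41 min.

Regular 24.82 hours, overtime 1.68 hours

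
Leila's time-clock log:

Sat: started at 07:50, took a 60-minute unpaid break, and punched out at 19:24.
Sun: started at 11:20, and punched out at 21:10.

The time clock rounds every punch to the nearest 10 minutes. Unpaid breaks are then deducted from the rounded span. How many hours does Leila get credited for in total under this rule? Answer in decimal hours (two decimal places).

20.33 hours

Sat: in 07:50→07:50, out 19:24→19:20; 11 h 30 min − 60 min = 10 h 30 min
Sun: in 11:20→11:20, out 21:10→21:10; 9 h 50 min
Total credited: 20 h 20 min.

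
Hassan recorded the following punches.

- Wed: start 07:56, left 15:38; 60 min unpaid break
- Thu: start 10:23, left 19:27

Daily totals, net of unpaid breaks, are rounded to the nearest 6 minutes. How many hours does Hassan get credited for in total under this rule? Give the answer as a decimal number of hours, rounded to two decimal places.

15.80 hours

Wed: 07:56–15:38 = 7 h 42 min − 60 min = 6 h 42 min → rounds to 6 h 42 min
Thu: 10:23–19:27 = 9 h 4 min → rounds to 9 h 6 min
Total credited: 15 h 48 min.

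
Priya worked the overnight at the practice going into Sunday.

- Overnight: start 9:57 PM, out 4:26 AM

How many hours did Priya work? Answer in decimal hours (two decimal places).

6.48 hours

Overnight: 9:57 PM → midnight = 2 h 3 min; midnight → 4:26 AM = 4 h 26 min; span 6 h 29 min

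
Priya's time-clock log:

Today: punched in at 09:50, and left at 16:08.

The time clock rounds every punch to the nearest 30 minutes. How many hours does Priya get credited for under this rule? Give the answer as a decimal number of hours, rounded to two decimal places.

Today: in 09:50→10:00, out 16:08→16:00; 6 h 0 min

6.00 hours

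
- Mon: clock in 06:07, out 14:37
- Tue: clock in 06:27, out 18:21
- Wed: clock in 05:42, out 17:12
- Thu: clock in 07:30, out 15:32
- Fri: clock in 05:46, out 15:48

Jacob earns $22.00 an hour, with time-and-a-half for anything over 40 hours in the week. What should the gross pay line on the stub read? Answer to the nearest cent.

Mon: 06:07–14:37 = 8 h 30 min
Tue: 06:27–18:21 = 11 h 54 min
Wed: 05:42–17:12 = 11 h 30 min
Thu: 07:30–15:32 = 8 h 2 min
Fri: 05:46–15:48 = 10 h 2 min
Total worked: 49 h 58 min = 2998 min.
Regular 40 h 0 min = 2400 min at $22.00/h; overtime 9 h 58 min = 598 min at $33.00/h.
Pay = (2400 × $22.00 + 598 × $33.00) ÷ 60 = $1208.90.

$1208.90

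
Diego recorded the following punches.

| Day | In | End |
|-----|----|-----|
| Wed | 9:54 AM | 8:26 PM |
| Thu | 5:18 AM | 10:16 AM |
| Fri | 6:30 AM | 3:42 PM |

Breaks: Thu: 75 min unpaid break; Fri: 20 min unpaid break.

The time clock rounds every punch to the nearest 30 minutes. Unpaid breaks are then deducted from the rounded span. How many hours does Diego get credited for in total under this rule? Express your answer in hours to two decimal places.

Wed: in 9:54 AM→10:00 AM, out 8:26 PM→8:30 PM; 10 h 30 min
Thu: in 5:18 AM→5:30 AM, out 10:16 AM→10:30 AM; 5 h 0 min − 75 min = 3 h 45 min
Fri: in 6:30 AM→6:30 AM, out 3:42 PM→3:30 PM; 9 h 0 min − 20 min = 8 h 40 min
Total credited: 22 h 55 min.

22.92 hours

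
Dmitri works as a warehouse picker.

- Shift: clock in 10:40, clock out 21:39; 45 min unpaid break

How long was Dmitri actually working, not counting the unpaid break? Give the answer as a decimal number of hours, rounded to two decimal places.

10.23 hours

Shift: 10:40–21:39 = 10 h 59 min; less 45 min break → 10 h 14 min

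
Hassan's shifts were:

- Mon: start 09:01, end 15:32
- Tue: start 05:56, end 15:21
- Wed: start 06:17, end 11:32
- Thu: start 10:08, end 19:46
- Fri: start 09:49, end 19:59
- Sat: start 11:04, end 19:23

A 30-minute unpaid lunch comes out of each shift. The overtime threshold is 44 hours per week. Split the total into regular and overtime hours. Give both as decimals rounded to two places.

Regular 44.00 hours, overtime 2.30 hours

Mon: 09:01–15:32 = 6 h 31 min; less 30 min break → 6 h 1 min
Tue: 05:56–15:21 = 9 h 25 min; less 30 min break → 8 h 55 min
Wed: 06:17–11:32 = 5 h 15 min; less 30 min break → 4 h 45 min
Thu: 10:08–19:46 = 9 h 38 min; less 30 min break → 9 h 8 min
Fri: 09:49–19:59 = 10 h 10 min; less 30 min break → 9 h 40 min
Sat: 11:04–19:23 = 8 h 19 min; less 30 min break → 7 h 49 min
Total worked: 46 h 18 min = 46.30 h.
Threshold 44 h → overtime 2 h 18 min, regular 44 h 0 min.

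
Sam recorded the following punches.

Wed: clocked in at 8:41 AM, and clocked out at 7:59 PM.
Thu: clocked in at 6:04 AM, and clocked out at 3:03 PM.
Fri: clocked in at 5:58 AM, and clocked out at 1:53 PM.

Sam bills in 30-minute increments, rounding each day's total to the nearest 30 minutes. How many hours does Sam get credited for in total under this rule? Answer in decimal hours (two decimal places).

28.50 hours

Wed: 8:41 AM–7:59 PM = 11 h 18 min → rounds to 11 h 30 min
Thu: 6:04 AM–3:03 PM = 8 h 59 min → rounds to 9 h 0 min
Fri: 5:58 AM–1:53 PM = 7 h 55 min → rounds to 8 h 0 min
Total credited: 28 h 30 min.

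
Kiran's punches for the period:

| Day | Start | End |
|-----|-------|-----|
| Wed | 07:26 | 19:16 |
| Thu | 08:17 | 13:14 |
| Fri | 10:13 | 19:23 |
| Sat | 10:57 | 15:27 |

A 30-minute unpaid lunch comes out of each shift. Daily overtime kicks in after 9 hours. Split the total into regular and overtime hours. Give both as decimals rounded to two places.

Regular 26.12 hours, overtime 2.33 hours

Wed: 07:26–19:16 = 11 h 50 min; less 30 min break → 11 h 20 min
Thu: 08:17–13:14 = 4 h 57 min; less 30 min break → 4 h 27 min
Fri: 10:13–19:23 = 9 h 10 min; less 30 min break → 8 h 40 min
Sat: 10:57–15:27 = 4 h 30 min; less 30 min break → 4 h 0 min
Wed reg 9 h 0 min / OT 2 h 20 min; Thu reg 4 h 27 min / OT 0 h 0 min; Fri reg 8 h 40 min / OT 0 h 0 min; Sat reg 4 h 0 min / OT 0 h 0 min.
Totals: regular 26 h 7 min, overtime 2 h 20 min.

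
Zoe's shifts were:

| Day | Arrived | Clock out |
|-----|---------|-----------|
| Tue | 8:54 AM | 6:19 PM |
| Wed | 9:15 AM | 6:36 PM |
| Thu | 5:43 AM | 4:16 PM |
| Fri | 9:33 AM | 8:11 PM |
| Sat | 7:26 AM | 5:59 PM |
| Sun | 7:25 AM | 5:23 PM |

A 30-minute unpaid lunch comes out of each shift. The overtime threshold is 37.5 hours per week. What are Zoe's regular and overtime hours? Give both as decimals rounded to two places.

Tue: 8:54 AM–6:19 PM = 9 h 25 min; less 30 min break → 8 h 55 min
Wed: 9:15 AM–6:36 PM = 9 h 21 min; less 30 min break → 8 h 51 min
Thu: 5:43 AM–4:16 PM = 10 h 33 min; less 30 min break → 10 h 3 min
Fri: 9:33 AM–8:11 PM = 10 h 38 min; less 30 min break → 10 h 8 min
Sat: 7:26 AM–5:59 PM = 10 h 33 min; less 30 min break → 10 h 3 min
Sun: 7:25 AM–5:23 PM = 9 h 58 min; less 30 min break → 9 h 28 min
Total worked: 57 h 28 min = 57.47 h.
Threshold 37.5 h → overtime 19 h 58 min, regular 37 h 30 min.

Regular 37.50 hours, overtime 19.97 hours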